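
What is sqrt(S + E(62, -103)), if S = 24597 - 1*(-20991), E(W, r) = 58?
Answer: sqrt(45646) ≈ 213.65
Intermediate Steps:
S = 45588 (S = 24597 + 20991 = 45588)
sqrt(S + E(62, -103)) = sqrt(45588 + 58) = sqrt(45646)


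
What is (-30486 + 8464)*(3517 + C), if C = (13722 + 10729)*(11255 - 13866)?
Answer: 1405841404968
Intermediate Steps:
C = -63841561 (C = 24451*(-2611) = -63841561)
(-30486 + 8464)*(3517 + C) = (-30486 + 8464)*(3517 - 63841561) = -22022*(-63838044) = 1405841404968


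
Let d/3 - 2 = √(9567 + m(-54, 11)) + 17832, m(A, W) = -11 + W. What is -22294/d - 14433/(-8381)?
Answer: 614040486355/470384101731 + 22294*√1063/318041989 ≈ 1.3077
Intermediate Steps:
d = 53502 + 9*√1063 (d = 6 + 3*(√(9567 + (-11 + 11)) + 17832) = 6 + 3*(√(9567 + 0) + 17832) = 6 + 3*(√9567 + 17832) = 6 + 3*(3*√1063 + 17832) = 6 + 3*(17832 + 3*√1063) = 6 + (53496 + 9*√1063) = 53502 + 9*√1063 ≈ 53795.)
-22294/d - 14433/(-8381) = -22294/(53502 + 9*√1063) - 14433/(-8381) = -22294/(53502 + 9*√1063) - 14433*(-1/8381) = -22294/(53502 + 9*√1063) + 849/493 = 849/493 - 22294/(53502 + 9*√1063)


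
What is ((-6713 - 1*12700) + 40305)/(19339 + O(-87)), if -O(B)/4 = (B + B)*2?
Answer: 20892/20731 ≈ 1.0078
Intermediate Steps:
O(B) = -16*B (O(B) = -4*(B + B)*2 = -4*2*B*2 = -16*B)
((-6713 - 1*12700) + 40305)/(19339 + O(-87)) = ((-6713 - 1*12700) + 40305)/(19339 - 16*(-87)) = ((-6713 - 12700) + 40305)/(19339 + 1392) = (-19413 + 40305)/20731 = 20892*(1/20731) = 20892/20731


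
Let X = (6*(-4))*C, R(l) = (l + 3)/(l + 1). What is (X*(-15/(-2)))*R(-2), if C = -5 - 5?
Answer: -1800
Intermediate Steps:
C = -10
R(l) = (3 + l)/(1 + l)
X = 240 (X = (6*(-4))*(-10) = -24*(-10) = 240)
(X*(-15/(-2)))*R(-2) = (240*(-15/(-2)))*((3 - 2)/(1 - 2)) = (240*(-15*(-½)))*(1/(-1)) = (240*(15/2))*(-1*1) = 1800*(-1) = -1800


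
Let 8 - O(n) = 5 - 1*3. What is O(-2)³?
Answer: 216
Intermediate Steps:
O(n) = 6 (O(n) = 8 - (5 - 1*3) = 8 - (5 - 3) = 8 - 1*2 = 8 - 2 = 6)
O(-2)³ = 6³ = 216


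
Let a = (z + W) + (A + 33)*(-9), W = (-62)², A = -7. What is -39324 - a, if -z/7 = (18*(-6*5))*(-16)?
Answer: 17546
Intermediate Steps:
z = -60480 (z = -7*18*(-6*5)*(-16) = -7*18*(-30)*(-16) = -(-3780)*(-16) = -7*8640 = -60480)
W = 3844
a = -56870 (a = (-60480 + 3844) + (-7 + 33)*(-9) = -56636 + 26*(-9) = -56636 - 234 = -56870)
-39324 - a = -39324 - 1*(-56870) = -39324 + 56870 = 17546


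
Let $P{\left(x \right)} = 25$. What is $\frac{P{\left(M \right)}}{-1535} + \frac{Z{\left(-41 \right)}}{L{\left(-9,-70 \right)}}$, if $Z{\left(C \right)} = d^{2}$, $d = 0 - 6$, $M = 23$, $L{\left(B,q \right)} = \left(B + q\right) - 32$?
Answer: $- \frac{3869}{11359} \approx -0.34061$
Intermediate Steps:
$L{\left(B,q \right)} = -32 + B + q$
$d = -6$ ($d = 0 - 6 = -6$)
$Z{\left(C \right)} = 36$ ($Z{\left(C \right)} = \left(-6\right)^{2} = 36$)
$\frac{P{\left(M \right)}}{-1535} + \frac{Z{\left(-41 \right)}}{L{\left(-9,-70 \right)}} = \frac{25}{-1535} + \frac{36}{-32 - 9 - 70} = 25 \left(- \frac{1}{1535}\right) + \frac{36}{-111} = - \frac{5}{307} + 36 \left(- \frac{1}{111}\right) = - \frac{5}{307} - \frac{12}{37} = - \frac{3869}{11359}$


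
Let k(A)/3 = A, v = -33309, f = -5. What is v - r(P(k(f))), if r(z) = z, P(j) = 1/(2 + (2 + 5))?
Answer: -299782/9 ≈ -33309.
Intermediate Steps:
k(A) = 3*A
P(j) = ⅑ (P(j) = 1/(2 + 7) = 1/9 = ⅑)
v - r(P(k(f))) = -33309 - 1*⅑ = -33309 - ⅑ = -299782/9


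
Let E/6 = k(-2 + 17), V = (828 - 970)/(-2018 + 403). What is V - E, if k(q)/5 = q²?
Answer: -10901108/1615 ≈ -6749.9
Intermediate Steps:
V = 142/1615 (V = -142/(-1615) = -142*(-1/1615) = 142/1615 ≈ 0.087926)
k(q) = 5*q²
E = 6750 (E = 6*(5*(-2 + 17)²) = 6*(5*15²) = 6*(5*225) = 6*1125 = 6750)
V - E = 142/1615 - 1*6750 = 142/1615 - 6750 = -10901108/1615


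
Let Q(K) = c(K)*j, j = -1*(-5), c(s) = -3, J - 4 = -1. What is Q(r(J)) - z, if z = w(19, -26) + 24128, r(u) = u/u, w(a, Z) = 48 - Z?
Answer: -24217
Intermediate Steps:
J = 3 (J = 4 - 1 = 3)
j = 5
r(u) = 1
Q(K) = -15 (Q(K) = -3*5 = -15)
z = 24202 (z = (48 - 1*(-26)) + 24128 = (48 + 26) + 24128 = 74 + 24128 = 24202)
Q(r(J)) - z = -15 - 1*24202 = -15 - 24202 = -24217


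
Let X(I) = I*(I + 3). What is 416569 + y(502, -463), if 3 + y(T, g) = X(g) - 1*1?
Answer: 629545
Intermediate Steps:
X(I) = I*(3 + I)
y(T, g) = -4 + g*(3 + g) (y(T, g) = -3 + (g*(3 + g) - 1*1) = -3 + (g*(3 + g) - 1) = -3 + (-1 + g*(3 + g)) = -4 + g*(3 + g))
416569 + y(502, -463) = 416569 + (-4 - 463*(3 - 463)) = 416569 + (-4 - 463*(-460)) = 416569 + (-4 + 212980) = 416569 + 212976 = 629545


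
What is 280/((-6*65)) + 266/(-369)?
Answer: -6902/4797 ≈ -1.4388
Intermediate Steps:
280/((-6*65)) + 266/(-369) = 280/(-390) + 266*(-1/369) = 280*(-1/390) - 266/369 = -28/39 - 266/369 = -6902/4797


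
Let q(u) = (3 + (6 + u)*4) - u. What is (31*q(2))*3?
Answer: 3069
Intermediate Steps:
q(u) = 27 + 3*u (q(u) = (3 + (24 + 4*u)) - u = (27 + 4*u) - u = 27 + 3*u)
(31*q(2))*3 = (31*(27 + 3*2))*3 = (31*(27 + 6))*3 = (31*33)*3 = 1023*3 = 3069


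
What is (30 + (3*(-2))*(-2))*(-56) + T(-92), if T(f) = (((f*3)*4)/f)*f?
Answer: -3456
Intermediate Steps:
T(f) = 12*f (T(f) = (((3*f)*4)/f)*f = ((12*f)/f)*f = 12*f)
(30 + (3*(-2))*(-2))*(-56) + T(-92) = (30 + (3*(-2))*(-2))*(-56) + 12*(-92) = (30 - 6*(-2))*(-56) - 1104 = (30 + 12)*(-56) - 1104 = 42*(-56) - 1104 = -2352 - 1104 = -3456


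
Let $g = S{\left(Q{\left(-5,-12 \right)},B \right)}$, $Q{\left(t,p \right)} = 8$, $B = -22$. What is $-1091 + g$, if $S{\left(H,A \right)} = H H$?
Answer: $-1027$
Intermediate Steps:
$S{\left(H,A \right)} = H^{2}$
$g = 64$ ($g = 8^{2} = 64$)
$-1091 + g = -1091 + 64 = -1027$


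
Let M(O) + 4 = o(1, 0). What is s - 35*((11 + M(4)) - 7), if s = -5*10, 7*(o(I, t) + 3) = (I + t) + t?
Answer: 50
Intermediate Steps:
o(I, t) = -3 + I/7 + 2*t/7 (o(I, t) = -3 + ((I + t) + t)/7 = -3 + (I + 2*t)/7 = -3 + (I/7 + 2*t/7) = -3 + I/7 + 2*t/7)
M(O) = -48/7 (M(O) = -4 + (-3 + (⅐)*1 + (2/7)*0) = -4 + (-3 + ⅐ + 0) = -4 - 20/7 = -48/7)
s = -50
s - 35*((11 + M(4)) - 7) = -50 - 35*((11 - 48/7) - 7) = -50 - 35*(29/7 - 7) = -50 - 35*(-20/7) = -50 + 100 = 50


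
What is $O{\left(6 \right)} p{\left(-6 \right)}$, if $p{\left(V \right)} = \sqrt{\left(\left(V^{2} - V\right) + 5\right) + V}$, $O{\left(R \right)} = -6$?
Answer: $- 6 \sqrt{41} \approx -38.419$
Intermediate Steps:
$p{\left(V \right)} = \sqrt{5 + V^{2}}$ ($p{\left(V \right)} = \sqrt{\left(5 + V^{2} - V\right) + V} = \sqrt{5 + V^{2}}$)
$O{\left(6 \right)} p{\left(-6 \right)} = - 6 \sqrt{5 + \left(-6\right)^{2}} = - 6 \sqrt{5 + 36} = - 6 \sqrt{41}$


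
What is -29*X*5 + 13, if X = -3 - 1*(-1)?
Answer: 303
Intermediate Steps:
X = -2 (X = -3 + 1 = -2)
-29*X*5 + 13 = -(-58)*5 + 13 = -29*(-10) + 13 = 290 + 13 = 303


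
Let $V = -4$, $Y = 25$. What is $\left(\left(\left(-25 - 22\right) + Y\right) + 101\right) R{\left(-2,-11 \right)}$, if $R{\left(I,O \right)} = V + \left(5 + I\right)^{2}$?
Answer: $395$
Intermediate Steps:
$R{\left(I,O \right)} = -4 + \left(5 + I\right)^{2}$
$\left(\left(\left(-25 - 22\right) + Y\right) + 101\right) R{\left(-2,-11 \right)} = \left(\left(\left(-25 - 22\right) + 25\right) + 101\right) \left(-4 + \left(5 - 2\right)^{2}\right) = \left(\left(-47 + 25\right) + 101\right) \left(-4 + 3^{2}\right) = \left(-22 + 101\right) \left(-4 + 9\right) = 79 \cdot 5 = 395$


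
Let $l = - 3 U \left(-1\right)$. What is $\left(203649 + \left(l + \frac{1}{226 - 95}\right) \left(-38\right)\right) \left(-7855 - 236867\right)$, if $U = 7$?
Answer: $- \frac{6503106117846}{131} \approx -4.9642 \cdot 10^{10}$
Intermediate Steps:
$l = 21$ ($l = \left(-3\right) 7 \left(-1\right) = \left(-21\right) \left(-1\right) = 21$)
$\left(203649 + \left(l + \frac{1}{226 - 95}\right) \left(-38\right)\right) \left(-7855 - 236867\right) = \left(203649 + \left(21 + \frac{1}{226 - 95}\right) \left(-38\right)\right) \left(-7855 - 236867\right) = \left(203649 + \left(21 + \frac{1}{131}\right) \left(-38\right)\right) \left(-244722\right) = \left(203649 + \frac{2752}{131} \left(-38\right)\right) \left(-244722\right) = \left(203649 - \frac{104576}{131}\right) \left(-244722\right) = \frac{26573443}{131} \left(-244722\right) = - \frac{6503106117846}{131}$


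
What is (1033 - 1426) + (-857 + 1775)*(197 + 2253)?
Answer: 2248707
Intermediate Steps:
(1033 - 1426) + (-857 + 1775)*(197 + 2253) = -393 + 918*2450 = -393 + 2249100 = 2248707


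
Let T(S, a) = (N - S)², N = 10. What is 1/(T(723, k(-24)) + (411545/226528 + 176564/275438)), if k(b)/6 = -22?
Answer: 31197209632/15859770939320959 ≈ 1.9671e-6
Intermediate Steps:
k(b) = -132 (k(b) = 6*(-22) = -132)
T(S, a) = (10 - S)²
1/(T(723, k(-24)) + (411545/226528 + 176564/275438)) = 1/((-10 + 723)² + (411545/226528 + 176564/275438)) = 1/(713² + (411545*(1/226528) + 176564*(1/275438))) = 1/(508369 + (411545/226528 + 88282/137719)) = 1/(508369 + 76675910751/31197209632) = 1/(15859770939320959/31197209632) = 31197209632/15859770939320959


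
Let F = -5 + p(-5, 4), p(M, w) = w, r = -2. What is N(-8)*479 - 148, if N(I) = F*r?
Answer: 810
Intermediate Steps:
F = -1 (F = -5 + 4 = -1)
N(I) = 2 (N(I) = -1*(-2) = 2)
N(-8)*479 - 148 = 2*479 - 148 = 958 - 148 = 810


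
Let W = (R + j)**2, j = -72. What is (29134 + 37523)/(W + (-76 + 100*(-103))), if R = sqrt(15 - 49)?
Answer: 22219*I/(2*(-871*I + 24*sqrt(34))) ≈ -12.434 + 1.9977*I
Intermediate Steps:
R = I*sqrt(34) (R = sqrt(-34) = I*sqrt(34) ≈ 5.8309*I)
W = (-72 + I*sqrt(34))**2 (W = (I*sqrt(34) - 72)**2 = (-72 + I*sqrt(34))**2 ≈ 5150.0 - 839.66*I)
(29134 + 37523)/(W + (-76 + 100*(-103))) = (29134 + 37523)/((72 - I*sqrt(34))**2 + (-76 + 100*(-103))) = 66657/((72 - I*sqrt(34))**2 + (-76 - 10300)) = 66657/((72 - I*sqrt(34))**2 - 10376) = 66657/(-10376 + (72 - I*sqrt(34))**2)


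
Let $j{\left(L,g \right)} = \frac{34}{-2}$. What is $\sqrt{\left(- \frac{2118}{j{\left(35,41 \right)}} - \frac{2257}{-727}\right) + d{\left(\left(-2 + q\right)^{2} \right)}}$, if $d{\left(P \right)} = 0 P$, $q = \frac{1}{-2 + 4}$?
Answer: $\frac{\sqrt{19504417645}}{12359} \approx 11.3$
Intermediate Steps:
$q = \frac{1}{2} \approx 0.5$
$d{\left(P \right)} = 0$
$j{\left(L,g \right)} = -17$ ($j{\left(L,g \right)} = 34 \left(- \frac{1}{2}\right) = -17$)
$\sqrt{\left(- \frac{2118}{j{\left(35,41 \right)}} - \frac{2257}{-727}\right) + d{\left(\left(-2 + q\right)^{2} \right)}} = \sqrt{\left(- \frac{2118}{-17} - \frac{2257}{-727}\right) + 0} = \sqrt{\left(\left(-2118\right) \left(- \frac{1}{17}\right) - - \frac{2257}{727}\right) + 0} = \sqrt{\left(\frac{2118}{17} + \frac{2257}{727}\right) + 0} = \sqrt{\frac{1578155}{12359} + 0} = \sqrt{\frac{1578155}{12359}} = \frac{\sqrt{19504417645}}{12359}$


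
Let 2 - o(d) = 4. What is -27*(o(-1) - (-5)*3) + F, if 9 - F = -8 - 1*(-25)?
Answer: -359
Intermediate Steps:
o(d) = -2 (o(d) = 2 - 1*4 = 2 - 4 = -2)
F = -8 (F = 9 - (-8 - 1*(-25)) = 9 - (-8 + 25) = 9 - 1*17 = 9 - 17 = -8)
-27*(o(-1) - (-5)*3) + F = -27*(-2 - (-5)*3) - 8 = -27*(-2 - 1*(-15)) - 8 = -27*(-2 + 15) - 8 = -27*13 - 8 = -351 - 8 = -359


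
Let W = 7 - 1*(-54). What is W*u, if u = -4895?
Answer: -298595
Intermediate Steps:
W = 61 (W = 7 + 54 = 61)
W*u = 61*(-4895) = -298595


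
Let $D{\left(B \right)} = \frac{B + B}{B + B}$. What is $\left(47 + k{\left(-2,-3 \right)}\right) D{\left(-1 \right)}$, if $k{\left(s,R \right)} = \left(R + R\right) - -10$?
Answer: $51$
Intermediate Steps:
$k{\left(s,R \right)} = 10 + 2 R$ ($k{\left(s,R \right)} = 2 R + 10 = 10 + 2 R$)
$D{\left(B \right)} = 1$ ($D{\left(B \right)} = \frac{2 B}{2 B} = 2 B \frac{1}{2 B} = 1$)
$\left(47 + k{\left(-2,-3 \right)}\right) D{\left(-1 \right)} = \left(47 + \left(10 + 2 \left(-3\right)\right)\right) 1 = \left(47 + \left(10 - 6\right)\right) 1 = \left(47 + 4\right) 1 = 51 \cdot 1 = 51$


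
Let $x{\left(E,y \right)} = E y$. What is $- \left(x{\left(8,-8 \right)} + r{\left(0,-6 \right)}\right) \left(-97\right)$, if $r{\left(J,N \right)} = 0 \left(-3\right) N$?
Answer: $-6208$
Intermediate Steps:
$r{\left(J,N \right)} = 0$ ($r{\left(J,N \right)} = 0 N = 0$)
$- \left(x{\left(8,-8 \right)} + r{\left(0,-6 \right)}\right) \left(-97\right) = - \left(8 \left(-8\right) + 0\right) \left(-97\right) = - \left(-64 + 0\right) \left(-97\right) = - \left(-64\right) \left(-97\right) = \left(-1\right) 6208 = -6208$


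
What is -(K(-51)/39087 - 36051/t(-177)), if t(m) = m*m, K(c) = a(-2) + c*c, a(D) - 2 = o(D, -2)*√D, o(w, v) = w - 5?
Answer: 147508450/136061847 + 7*I*√2/39087 ≈ 1.0841 + 0.00025327*I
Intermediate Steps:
o(w, v) = -5 + w
a(D) = 2 + √D*(-5 + D) (a(D) = 2 + (-5 + D)*√D = 2 + √D*(-5 + D))
K(c) = 2 + c² - 7*I*√2 (K(c) = (2 + √(-2)*(-5 - 2)) + c*c = (2 + (I*√2)*(-7)) + c² = (2 - 7*I*√2) + c² = 2 + c² - 7*I*√2)
t(m) = m²
-(K(-51)/39087 - 36051/t(-177)) = -((2 + (-51)² - 7*I*√2)/39087 - 36051/((-177)²)) = -((2 + 2601 - 7*I*√2)*(1/39087) - 36051/31329) = -((2603 - 7*I*√2)*(1/39087) - 36051*1/31329) = -((2603/39087 - 7*I*√2/39087) - 12017/10443) = -(-147508450/136061847 - 7*I*√2/39087) = 147508450/136061847 + 7*I*√2/39087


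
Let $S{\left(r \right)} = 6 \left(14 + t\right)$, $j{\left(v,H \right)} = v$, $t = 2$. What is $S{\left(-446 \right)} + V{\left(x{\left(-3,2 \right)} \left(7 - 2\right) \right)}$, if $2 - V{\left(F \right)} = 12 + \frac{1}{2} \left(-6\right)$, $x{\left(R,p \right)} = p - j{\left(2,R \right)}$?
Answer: $89$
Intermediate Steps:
$S{\left(r \right)} = 96$ ($S{\left(r \right)} = 6 \left(14 + 2\right) = 6 \cdot 16 = 96$)
$x{\left(R,p \right)} = -2 + p$ ($x{\left(R,p \right)} = p - 2 = -2 + p$)
$V{\left(F \right)} = -7$ ($V{\left(F \right)} = 2 - \left(12 + \frac{1}{2} \left(-6\right)\right) = 2 - \left(12 - 3\right) = 2 - 9 = -7$)
$S{\left(-446 \right)} + V{\left(x{\left(-3,2 \right)} \left(7 - 2\right) \right)} = 96 - 7 = 89$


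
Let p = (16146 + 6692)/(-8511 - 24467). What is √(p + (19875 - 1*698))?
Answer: 3*√579310114614/16489 ≈ 138.48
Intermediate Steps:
p = -11419/16489 (p = 22838/(-32978) = 22838*(-1/32978) = -11419/16489 ≈ -0.69252)
√(p + (19875 - 1*698)) = √(-11419/16489 + (19875 - 1*698)) = √(-11419/16489 + (19875 - 698)) = √(-11419/16489 + 19177) = √(316198134/16489) = 3*√579310114614/16489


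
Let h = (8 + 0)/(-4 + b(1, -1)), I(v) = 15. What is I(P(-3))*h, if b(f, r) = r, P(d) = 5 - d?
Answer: -24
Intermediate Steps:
h = -8/5 (h = (8 + 0)/(-4 - 1) = 8/(-5) = 8*(-⅕) = -8/5 ≈ -1.6000)
I(P(-3))*h = 15*(-8/5) = -24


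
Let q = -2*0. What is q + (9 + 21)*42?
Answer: 1260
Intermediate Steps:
q = 0
q + (9 + 21)*42 = 0 + (9 + 21)*42 = 0 + 30*42 = 0 + 1260 = 1260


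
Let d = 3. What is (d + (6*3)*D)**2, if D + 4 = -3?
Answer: 15129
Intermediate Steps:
D = -7 (D = -4 - 3 = -7)
(d + (6*3)*D)**2 = (3 + (6*3)*(-7))**2 = (3 + 18*(-7))**2 = (3 - 126)**2 = (-123)**2 = 15129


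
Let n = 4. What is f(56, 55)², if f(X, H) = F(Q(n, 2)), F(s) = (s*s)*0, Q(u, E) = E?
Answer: 0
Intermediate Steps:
F(s) = 0 (F(s) = s²*0 = 0)
f(X, H) = 0
f(56, 55)² = 0² = 0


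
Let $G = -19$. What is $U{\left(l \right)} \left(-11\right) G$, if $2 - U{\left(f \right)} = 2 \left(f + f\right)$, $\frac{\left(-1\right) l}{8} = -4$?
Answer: $-26334$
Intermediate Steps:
$l = 32$ ($l = \left(-8\right) \left(-4\right) = 32$)
$U{\left(f \right)} = 2 - 4 f$ ($U{\left(f \right)} = 2 - 2 \left(f + f\right) = 2 - 2 \cdot 2 f = 2 - 4 f$)
$U{\left(l \right)} \left(-11\right) G = \left(2 - 128\right) \left(-11\right) \left(-19\right) = \left(-126\right) \left(-11\right) \left(-19\right) = 1386 \left(-19\right) = -26334$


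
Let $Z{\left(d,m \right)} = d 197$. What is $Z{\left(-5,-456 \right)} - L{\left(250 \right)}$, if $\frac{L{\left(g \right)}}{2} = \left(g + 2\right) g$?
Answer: $-126985$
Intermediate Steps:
$L{\left(g \right)} = 2 g \left(2 + g\right)$ ($L{\left(g \right)} = 2 \left(g + 2\right) g = 2 \left(2 + g\right) g = 2 g \left(2 + g\right)$)
$Z{\left(d,m \right)} = 197 d$
$Z{\left(-5,-456 \right)} - L{\left(250 \right)} = 197 \left(-5\right) - 2 \cdot 250 \left(2 + 250\right) = -985 - 2 \cdot 250 \cdot 252 = -985 - 126000 = -126985$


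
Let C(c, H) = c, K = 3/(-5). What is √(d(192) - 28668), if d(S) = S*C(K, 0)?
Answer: 2*I*√179895/5 ≈ 169.66*I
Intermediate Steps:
K = -⅗ (K = 3*(-⅕) = -⅗ ≈ -0.60000)
d(S) = -3*S/5 (d(S) = S*(-⅗) = -3*S/5)
√(d(192) - 28668) = √(-⅗*192 - 28668) = √(-576/5 - 28668) = √(-143916/5) = 2*I*√179895/5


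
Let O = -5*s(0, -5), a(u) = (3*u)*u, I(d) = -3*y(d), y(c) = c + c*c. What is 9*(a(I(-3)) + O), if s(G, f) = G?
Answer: 8748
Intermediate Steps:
y(c) = c + c²
I(d) = -3*d*(1 + d)
a(u) = 3*u²
O = 0 (O = -5*0 = 0)
9*(a(I(-3)) + O) = 9*(3*(-3*(-3)*(1 - 3))² + 0) = 9*(3*(-3*(-3)*(-2))² + 0) = 9*(3*(-18)² + 0) = 9*(3*324 + 0) = 9*(972 + 0) = 9*972 = 8748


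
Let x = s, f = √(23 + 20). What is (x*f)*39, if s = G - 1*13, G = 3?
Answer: -390*√43 ≈ -2557.4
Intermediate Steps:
f = √43 ≈ 6.5574
s = -10 (s = 3 - 1*13 = 3 - 13 = -10)
x = -10
(x*f)*39 = -10*√43*39 = -390*√43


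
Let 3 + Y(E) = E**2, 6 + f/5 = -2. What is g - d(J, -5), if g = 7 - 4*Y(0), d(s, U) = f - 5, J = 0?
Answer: 64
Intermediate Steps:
f = -40 (f = -30 + 5*(-2) = -30 - 10 = -40)
d(s, U) = -45 (d(s, U) = -40 - 5 = -45)
Y(E) = -3 + E**2
g = 19 (g = 7 - 4*(-3 + 0**2) = 7 - 4*(-3 + 0) = 7 - 4*(-3) = 7 + 12 = 19)
g - d(J, -5) = 19 - 1*(-45) = 19 + 45 = 64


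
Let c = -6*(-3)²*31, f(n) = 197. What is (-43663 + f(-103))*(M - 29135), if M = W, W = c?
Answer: 1339143994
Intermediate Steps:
c = -1674 (c = -6*9*31 = -54*31 = -1674)
W = -1674
M = -1674
(-43663 + f(-103))*(M - 29135) = (-43663 + 197)*(-1674 - 29135) = -43466*(-30809) = 1339143994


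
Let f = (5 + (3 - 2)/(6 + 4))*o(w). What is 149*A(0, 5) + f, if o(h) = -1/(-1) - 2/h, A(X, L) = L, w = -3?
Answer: 1507/2 ≈ 753.50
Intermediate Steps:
o(h) = 1 - 2/h (o(h) = -1*(-1) - 2/h = 1 - 2/h)
f = 17/2 (f = (5 + (3 - 2)/(6 + 4))*((-2 - 3)/(-3)) = (5 + 1/10)*(-1/3*(-5)) = (5 + 1*(1/10))*(5/3) = (5 + 1/10)*(5/3) = (51/10)*(5/3) = 17/2 ≈ 8.5000)
149*A(0, 5) + f = 149*5 + 17/2 = 745 + 17/2 = 1507/2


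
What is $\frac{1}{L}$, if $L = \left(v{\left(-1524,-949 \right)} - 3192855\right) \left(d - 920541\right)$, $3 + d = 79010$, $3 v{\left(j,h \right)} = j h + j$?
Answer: $\frac{1}{2281626729714} \approx 4.3828 \cdot 10^{-13}$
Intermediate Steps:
$v{\left(j,h \right)} = \frac{j}{3} + \frac{h j}{3}$ ($v{\left(j,h \right)} = \frac{j h + j}{3} = \frac{h j + j}{3} = \frac{j + h j}{3} = \frac{j}{3} + \frac{h j}{3}$)
$d = 79007$ ($d = -3 + 79010 = 79007$)
$L = 2281626729714$ ($L = \left(\frac{1}{3} \left(-1524\right) \left(1 - 949\right) - 3192855\right) \left(79007 - 920541\right) = \left(\frac{1}{3} \left(-1524\right) \left(-948\right) - 3192855\right) \left(-841534\right) = \left(481584 - 3192855\right) \left(-841534\right) = \left(-2711271\right) \left(-841534\right) = 2281626729714$)
$\frac{1}{L} = \frac{1}{2281626729714}$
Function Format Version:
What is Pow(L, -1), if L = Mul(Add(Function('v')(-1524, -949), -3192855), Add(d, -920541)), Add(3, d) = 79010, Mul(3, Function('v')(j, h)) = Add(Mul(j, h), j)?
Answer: Rational(1, 2281626729714) ≈ 4.3828e-13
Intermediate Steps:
Function('v')(j, h) = Add(Mul(Rational(1, 3), j), Mul(Rational(1, 3), h, j)) (Function('v')(j, h) = Mul(Rational(1, 3), Add(Mul(j, h), j)) = Mul(Rational(1, 3), Add(Mul(h, j), j)) = Mul(Rational(1, 3), Add(j, Mul(h, j))) = Add(Mul(Rational(1, 3), j), Mul(Rational(1, 3), h, j)))
d = 79007 (d = Add(-3, 79010) = 79007)
L = 2281626729714 (L = Mul(Add(Mul(Rational(1, 3), -1524, Add(1, -949)), -3192855), Add(79007, -920541)) = Mul(Add(Mul(Rational(1, 3), -1524, -948), -3192855), -841534) = Mul(Add(481584, -3192855), -841534) = Mul(-2711271, -841534) = 2281626729714)
Pow(L, -1) = Pow(2281626729714, -1) = Rational(1, 2281626729714)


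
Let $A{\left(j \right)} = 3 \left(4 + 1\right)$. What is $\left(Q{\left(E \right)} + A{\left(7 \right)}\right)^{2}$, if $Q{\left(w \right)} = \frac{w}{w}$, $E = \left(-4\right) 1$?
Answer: $256$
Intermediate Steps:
$E = -4$
$Q{\left(w \right)} = 1$
$A{\left(j \right)} = 15$ ($A{\left(j \right)} = 3 \cdot 5 = 15$)
$\left(Q{\left(E \right)} + A{\left(7 \right)}\right)^{2} = \left(1 + 15\right)^{2} = 16^{2} = 256$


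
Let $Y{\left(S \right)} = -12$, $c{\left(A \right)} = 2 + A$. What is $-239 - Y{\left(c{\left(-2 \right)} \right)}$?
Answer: $-227$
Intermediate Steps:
$-239 - Y{\left(c{\left(-2 \right)} \right)} = -239 - -12 = -239 + 12 = -227$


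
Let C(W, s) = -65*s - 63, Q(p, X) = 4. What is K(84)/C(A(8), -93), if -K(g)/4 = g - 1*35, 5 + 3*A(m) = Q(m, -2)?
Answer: -98/2991 ≈ -0.032765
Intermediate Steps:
A(m) = -⅓ (A(m) = -5/3 + (⅓)*4 = -5/3 + 4/3 = -⅓)
K(g) = 140 - 4*g (K(g) = -4*(g - 1*35) = -4*(g - 35) = -4*(-35 + g) = 140 - 4*g)
C(W, s) = -63 - 65*s
K(84)/C(A(8), -93) = (140 - 4*84)/(-63 - 65*(-93)) = (140 - 336)/(-63 + 6045) = -196/5982 = -196*1/5982 = -98/2991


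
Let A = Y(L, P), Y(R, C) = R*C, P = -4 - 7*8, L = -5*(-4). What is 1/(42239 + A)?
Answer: 1/41039 ≈ 2.4367e-5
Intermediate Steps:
L = 20
P = -60 (P = -4 - 56 = -60)
Y(R, C) = C*R
A = -1200 (A = -60*20 = -1200)
1/(42239 + A) = 1/(42239 - 1200) = 1/41039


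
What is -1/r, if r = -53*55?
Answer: 1/2915 ≈ 0.00034305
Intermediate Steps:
r = -2915
-1/r = -1/(-2915) = -1*(-1/2915) = 1/2915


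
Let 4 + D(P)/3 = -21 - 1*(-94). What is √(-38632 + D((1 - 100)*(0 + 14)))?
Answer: 5*I*√1537 ≈ 196.02*I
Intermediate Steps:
D(P) = 207 (D(P) = -12 + 3*(-21 - 1*(-94)) = -12 + 3*(-21 + 94) = -12 + 3*73 = -12 + 219 = 207)
√(-38632 + D((1 - 100)*(0 + 14))) = √(-38632 + 207) = √(-38425) = 5*I*√1537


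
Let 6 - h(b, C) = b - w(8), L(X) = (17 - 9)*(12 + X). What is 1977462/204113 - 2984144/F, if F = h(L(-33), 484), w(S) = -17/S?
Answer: -4870101663926/280655375 ≈ -17353.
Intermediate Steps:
L(X) = 96 + 8*X (L(X) = 8*(12 + X) = 96 + 8*X)
h(b, C) = 31/8 - b (h(b, C) = 6 - (b - (-17)/8) = 6 - (b - 1*(-17/8)) = 6 - (b + 17/8) = 6 - (17/8 + b) = 6 + (-17/8 - b) = 31/8 - b)
F = 1375/8 (F = 31/8 - (96 + 8*(-33)) = 31/8 - (96 - 264) = 31/8 - 1*(-168) = 31/8 + 168 = 1375/8 ≈ 171.88)
1977462/204113 - 2984144/F = 1977462/204113 - 2984144/1375/8 = 1977462*(1/204113) - 2984144*8/1375 = 1977462/204113 - 23873152/1375 = -4870101663926/280655375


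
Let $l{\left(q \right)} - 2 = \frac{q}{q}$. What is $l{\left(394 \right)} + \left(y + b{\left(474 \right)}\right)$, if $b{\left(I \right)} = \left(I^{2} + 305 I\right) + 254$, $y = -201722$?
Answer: $167781$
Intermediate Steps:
$l{\left(q \right)} = 3$ ($l{\left(q \right)} = 2 + \frac{q}{q} = 2 + 1 = 3$)
$b{\left(I \right)} = 254 + I^{2} + 305 I$
$l{\left(394 \right)} + \left(y + b{\left(474 \right)}\right) = 3 + \left(-201722 + \left(254 + 474^{2} + 305 \cdot 474\right)\right) = 3 + \left(-201722 + \left(254 + 224676 + 144570\right)\right) = 3 + \left(-201722 + 369500\right) = 3 + 167778 = 167781$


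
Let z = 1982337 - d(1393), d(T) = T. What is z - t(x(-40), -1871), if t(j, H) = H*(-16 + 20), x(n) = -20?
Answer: 1988428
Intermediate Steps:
z = 1980944 (z = 1982337 - 1*1393 = 1982337 - 1393 = 1980944)
t(j, H) = 4*H (t(j, H) = H*4 = 4*H)
z - t(x(-40), -1871) = 1980944 - 4*(-1871) = 1980944 - 1*(-7484) = 1980944 + 7484 = 1988428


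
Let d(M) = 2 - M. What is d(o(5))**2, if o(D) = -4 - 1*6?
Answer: 144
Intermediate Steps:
o(D) = -10 (o(D) = -4 - 6 = -10)
d(o(5))**2 = (2 - 1*(-10))**2 = (2 + 10)**2 = 12**2 = 144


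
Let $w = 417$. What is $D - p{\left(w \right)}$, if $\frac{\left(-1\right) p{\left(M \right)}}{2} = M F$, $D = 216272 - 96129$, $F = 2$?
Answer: $121811$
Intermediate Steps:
$D = 120143$ ($D = 216272 - 96129 = 120143$)
$p{\left(M \right)} = - 4 M$ ($p{\left(M \right)} = - 2 M 2 = - 2 \cdot 2 M = - 4 M$)
$D - p{\left(w \right)} = 120143 - \left(-4\right) 417 = 120143 - -1668 = 120143 + 1668 = 121811$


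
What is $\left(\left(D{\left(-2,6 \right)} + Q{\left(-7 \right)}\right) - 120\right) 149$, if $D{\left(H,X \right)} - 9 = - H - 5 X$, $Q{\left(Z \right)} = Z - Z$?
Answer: $-20711$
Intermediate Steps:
$Q{\left(Z \right)} = 0$
$D{\left(H,X \right)} = 9 - H - 5 X$ ($D{\left(H,X \right)} = 9 - \left(H + 5 X\right) = 9 - H - 5 X$)
$\left(\left(D{\left(-2,6 \right)} + Q{\left(-7 \right)}\right) - 120\right) 149 = \left(\left(\left(9 - -2 - 30\right) + 0\right) - 120\right) 149 = \left(\left(\left(9 + 2 - 30\right) + 0\right) - 120\right) 149 = \left(\left(-19 + 0\right) - 120\right) 149 = \left(-19 - 120\right) 149 = \left(-139\right) 149 = -20711$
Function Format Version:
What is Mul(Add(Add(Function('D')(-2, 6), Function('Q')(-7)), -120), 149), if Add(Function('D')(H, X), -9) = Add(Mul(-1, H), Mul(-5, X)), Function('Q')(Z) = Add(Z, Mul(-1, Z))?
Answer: -20711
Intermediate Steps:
Function('Q')(Z) = 0
Function('D')(H, X) = Add(9, Mul(-1, H), Mul(-5, X)) (Function('D')(H, X) = Add(9, Add(Mul(-1, H), Mul(-5, X))) = Add(9, Mul(-1, H), Mul(-5, X)))
Mul(Add(Add(Function('D')(-2, 6), Function('Q')(-7)), -120), 149) = Mul(Add(Add(Add(9, Mul(-1, -2), Mul(-5, 6)), 0), -120), 149) = Mul(Add(Add(Add(9, 2, -30), 0), -120), 149) = Mul(Add(Add(-19, 0), -120), 149) = Mul(Add(-19, -120), 149) = Mul(-139, 149) = -20711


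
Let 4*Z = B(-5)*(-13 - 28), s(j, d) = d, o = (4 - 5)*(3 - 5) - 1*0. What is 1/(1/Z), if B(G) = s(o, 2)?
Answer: -41/2 ≈ -20.500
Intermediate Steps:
o = 2 (o = -1*(-2) + 0 = 2 + 0 = 2)
B(G) = 2
Z = -41/2 (Z = (2*(-13 - 28))/4 = (2*(-41))/4 = (¼)*(-82) = -41/2 ≈ -20.500)
1/(1/Z) = 1/(1/(-41/2)) = 1/(-2/41) = -41/2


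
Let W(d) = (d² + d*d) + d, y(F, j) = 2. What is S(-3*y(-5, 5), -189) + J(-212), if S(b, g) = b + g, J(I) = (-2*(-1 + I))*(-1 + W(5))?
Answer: 22809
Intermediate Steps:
W(d) = d + 2*d² (W(d) = (d² + d²) + d = 2*d² + d = d + 2*d²)
J(I) = 108 - 108*I (J(I) = (-2*(-1 + I))*(-1 + 5*(1 + 2*5)) = (2 - 2*I)*(-1 + 5*(1 + 10)) = (2 - 2*I)*(-1 + 5*11) = (2 - 2*I)*(-1 + 55) = (2 - 2*I)*54 = 108 - 108*I)
S(-3*y(-5, 5), -189) + J(-212) = (-3*2 - 189) + (108 - 108*(-212)) = (-6 - 189) + (108 + 22896) = -195 + 23004 = 22809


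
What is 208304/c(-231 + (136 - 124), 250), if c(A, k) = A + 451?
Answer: 26038/29 ≈ 897.86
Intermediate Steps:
c(A, k) = 451 + A
208304/c(-231 + (136 - 124), 250) = 208304/(451 + (-231 + (136 - 124))) = 208304/(451 + (-231 + 12)) = 208304/(451 - 219) = 208304/232 = 208304*(1/232) = 26038/29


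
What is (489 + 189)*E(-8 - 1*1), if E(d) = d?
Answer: -6102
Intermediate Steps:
(489 + 189)*E(-8 - 1*1) = (489 + 189)*(-8 - 1*1) = 678*(-8 - 1) = 678*(-9) = -6102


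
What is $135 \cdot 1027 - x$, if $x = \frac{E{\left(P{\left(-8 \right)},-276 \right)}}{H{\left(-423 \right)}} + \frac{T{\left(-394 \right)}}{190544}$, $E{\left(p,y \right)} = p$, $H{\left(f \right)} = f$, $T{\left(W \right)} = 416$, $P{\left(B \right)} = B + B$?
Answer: $\frac{698424956473}{5037507} \approx 1.3865 \cdot 10^{5}$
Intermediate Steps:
$P{\left(B \right)} = 2 B$
$x = \frac{201542}{5037507}$ ($x = \frac{2 \left(-8\right)}{-423} + \frac{416}{190544} = \left(-16\right) \left(- \frac{1}{423}\right) + 416 \cdot \frac{1}{190544} = \frac{16}{423} + \frac{26}{11909} = \frac{201542}{5037507} \approx 0.040008$)
$135 \cdot 1027 - x = 135 \cdot 1027 - \frac{201542}{5037507} = 138645 - \frac{201542}{5037507} = \frac{698424956473}{5037507}$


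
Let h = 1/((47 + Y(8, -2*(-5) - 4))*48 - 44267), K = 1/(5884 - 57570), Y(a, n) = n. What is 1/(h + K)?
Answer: -2156494978/93409 ≈ -23087.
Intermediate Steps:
K = -1/51686 (K = 1/(-51686) = -1/51686 ≈ -1.9348e-5)
h = -1/41723 (h = 1/((47 + (-2*(-5) - 4))*48 - 44267) = 1/((47 + (10 - 4))*48 - 44267) = 1/((47 + 6)*48 - 44267) = 1/(53*48 - 44267) = 1/(2544 - 44267) = 1/(-41723) = -1/41723 ≈ -2.3968e-5)
1/(h + K) = 1/(-1/41723 - 1/51686) = 1/(-93409/2156494978) = -2156494978/93409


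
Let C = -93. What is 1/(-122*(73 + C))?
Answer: 1/2440 ≈ 0.00040984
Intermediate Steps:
1/(-122*(73 + C)) = 1/(-122*(73 - 93)) = 1/(-122*(-20)) = 1/2440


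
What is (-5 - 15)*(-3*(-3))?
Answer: -180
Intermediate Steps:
(-5 - 15)*(-3*(-3)) = -20*9 = -180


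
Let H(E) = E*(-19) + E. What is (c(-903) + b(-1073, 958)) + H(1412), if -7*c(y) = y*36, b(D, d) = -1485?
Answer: -22257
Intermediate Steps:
H(E) = -18*E (H(E) = -19*E + E = -18*E)
c(y) = -36*y/7 (c(y) = -y*36/7 = -36*y/7)
(c(-903) + b(-1073, 958)) + H(1412) = (-36/7*(-903) - 1485) - 18*1412 = (4644 - 1485) - 25416 = 3159 - 25416 = -22257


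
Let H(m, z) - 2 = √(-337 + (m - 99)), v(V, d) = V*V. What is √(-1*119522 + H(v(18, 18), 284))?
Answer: 2*√(-29880 + I*√7) ≈ 0.015306 + 345.72*I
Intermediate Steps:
v(V, d) = V²
H(m, z) = 2 + √(-436 + m) (H(m, z) = 2 + √(-337 + (m - 99)) = 2 + √(-337 + (-99 + m)) = 2 + √(-436 + m))
√(-1*119522 + H(v(18, 18), 284)) = √(-1*119522 + (2 + √(-436 + 18²))) = √(-119522 + (2 + √(-436 + 324))) = √(-119522 + (2 + √(-112))) = √(-119522 + (2 + 4*I*√7)) = √(-119520 + 4*I*√7)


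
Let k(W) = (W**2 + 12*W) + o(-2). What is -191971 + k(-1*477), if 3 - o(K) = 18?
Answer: 29819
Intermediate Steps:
o(K) = -15 (o(K) = 3 - 1*18 = 3 - 18 = -15)
k(W) = -15 + W**2 + 12*W (k(W) = (W**2 + 12*W) - 15 = -15 + W**2 + 12*W)
-191971 + k(-1*477) = -191971 + (-15 + (-1*477)**2 + 12*(-1*477)) = -191971 + (-15 + (-477)**2 + 12*(-477)) = -191971 + (-15 + 227529 - 5724) = -191971 + 221790 = 29819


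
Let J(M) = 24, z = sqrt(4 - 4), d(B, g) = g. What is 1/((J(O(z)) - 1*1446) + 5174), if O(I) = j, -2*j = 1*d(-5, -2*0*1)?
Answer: 1/3752 ≈ 0.00026652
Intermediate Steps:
z = 0 (z = sqrt(0) = 0)
j = 0 (j = --2*0*1/2 = -0*1/2 = -0/2 = -1/2*0 = 0)
O(I) = 0
1/((J(O(z)) - 1*1446) + 5174) = 1/((24 - 1*1446) + 5174) = 1/((24 - 1446) + 5174) = 1/(-1422 + 5174) = 1/3752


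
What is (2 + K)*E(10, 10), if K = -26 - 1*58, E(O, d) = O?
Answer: -820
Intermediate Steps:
K = -84 (K = -26 - 58 = -84)
(2 + K)*E(10, 10) = (2 - 84)*10 = -82*10 = -820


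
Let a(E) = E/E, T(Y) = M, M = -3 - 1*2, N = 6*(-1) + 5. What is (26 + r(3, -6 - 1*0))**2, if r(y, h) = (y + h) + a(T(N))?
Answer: 576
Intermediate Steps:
N = -1 (N = -6 + 5 = -1)
M = -5 (M = -3 - 2 = -5)
T(Y) = -5
a(E) = 1
r(y, h) = 1 + h + y (r(y, h) = (y + h) + 1 = (h + y) + 1 = 1 + h + y)
(26 + r(3, -6 - 1*0))**2 = (26 + (1 + (-6 - 1*0) + 3))**2 = (26 + (1 + (-6 + 0) + 3))**2 = (26 + (1 - 6 + 3))**2 = (26 - 2)**2 = 24**2 = 576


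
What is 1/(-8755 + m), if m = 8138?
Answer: -1/617 ≈ -0.0016207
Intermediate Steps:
1/(-8755 + m) = 1/(-8755 + 8138) = 1/(-617) = -1/617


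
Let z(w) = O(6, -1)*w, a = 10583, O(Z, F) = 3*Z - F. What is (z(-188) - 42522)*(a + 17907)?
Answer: -1313218060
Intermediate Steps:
O(Z, F) = -F + 3*Z
z(w) = 19*w (z(w) = (-1*(-1) + 3*6)*w = (1 + 18)*w = 19*w)
(z(-188) - 42522)*(a + 17907) = (19*(-188) - 42522)*(10583 + 17907) = (-3572 - 42522)*28490 = -46094*28490 = -1313218060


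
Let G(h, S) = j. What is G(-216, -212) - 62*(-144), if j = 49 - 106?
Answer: 8871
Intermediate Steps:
j = -57
G(h, S) = -57
G(-216, -212) - 62*(-144) = -57 - 62*(-144) = -57 + 8928 = 8871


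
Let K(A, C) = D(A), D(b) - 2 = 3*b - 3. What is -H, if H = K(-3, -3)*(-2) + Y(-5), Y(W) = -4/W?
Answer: -104/5 ≈ -20.800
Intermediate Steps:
D(b) = -1 + 3*b (D(b) = 2 + (3*b - 3) = 2 + (-3 + 3*b) = -1 + 3*b)
K(A, C) = -1 + 3*A
H = 104/5 (H = (-1 + 3*(-3))*(-2) - 4/(-5) = (-1 - 9)*(-2) - 4*(-⅕) = -10*(-2) + ⅘ = 20 + ⅘ = 104/5 ≈ 20.800)
-H = -1*104/5 = -104/5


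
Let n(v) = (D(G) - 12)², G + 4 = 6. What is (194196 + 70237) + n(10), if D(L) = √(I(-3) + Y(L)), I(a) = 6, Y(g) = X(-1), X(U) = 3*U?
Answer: 264580 - 24*√3 ≈ 2.6454e+5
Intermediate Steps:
G = 2 (G = -4 + 6 = 2)
Y(g) = -3 (Y(g) = 3*(-1) = -3)
D(L) = √3 (D(L) = √(6 - 3) = √3)
n(v) = (-12 + √3)² (n(v) = (√3 - 12)² = (-12 + √3)²)
(194196 + 70237) + n(10) = (194196 + 70237) + (12 - √3)² = 264433 + (12 - √3)²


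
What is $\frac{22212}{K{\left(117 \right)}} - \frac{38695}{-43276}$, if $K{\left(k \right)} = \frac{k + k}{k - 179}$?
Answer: $- \frac{3310457173}{562588} \approx -5884.3$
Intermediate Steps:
$K{\left(k \right)} = \frac{2 k}{-179 + k}$
$\frac{22212}{K{\left(117 \right)}} - \frac{38695}{-43276} = \frac{22212}{2 \cdot 117 \frac{1}{-179 + 117}} - \frac{38695}{-43276} = \frac{22212}{2 \cdot 117 \frac{1}{-62}} - - \frac{38695}{43276} = \frac{22212}{2 \cdot 117 \left(- \frac{1}{62}\right)} + \frac{38695}{43276} = \frac{22212}{- \frac{117}{31}} + \frac{38695}{43276} = 22212 \left(- \frac{31}{117}\right) + \frac{38695}{43276} = - \frac{76508}{13} + \frac{38695}{43276} = - \frac{3310457173}{562588}$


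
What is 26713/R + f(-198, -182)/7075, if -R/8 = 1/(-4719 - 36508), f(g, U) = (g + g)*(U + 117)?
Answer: 1558335085349/11320 ≈ 1.3766e+8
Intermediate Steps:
f(g, U) = 2*g*(117 + U) (f(g, U) = (2*g)*(117 + U) = 2*g*(117 + U))
R = 8/41227 (R = -8/(-4719 - 36508) = -8/(-41227) = -8*(-1/41227) = 8/41227 ≈ 0.00019405)
26713/R + f(-198, -182)/7075 = 26713/(8/41227) + (2*(-198)*(117 - 182))/7075 = 26713*(41227/8) + (2*(-198)*(-65))*(1/7075) = 1101296851/8 + 25740*(1/7075) = 1101296851/8 + 5148/1415 = 1558335085349/11320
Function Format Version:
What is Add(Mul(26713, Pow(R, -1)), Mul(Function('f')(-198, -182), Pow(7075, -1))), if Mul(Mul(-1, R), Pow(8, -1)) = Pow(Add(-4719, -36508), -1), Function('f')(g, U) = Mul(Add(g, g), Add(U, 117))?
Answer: Rational(1558335085349, 11320) ≈ 1.3766e+8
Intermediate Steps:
Function('f')(g, U) = Mul(2, g, Add(117, U)) (Function('f')(g, U) = Mul(Mul(2, g), Add(117, U)) = Mul(2, g, Add(117, U)))
R = Rational(8, 41227) (R = Mul(-8, Pow(Add(-4719, -36508), -1)) = Mul(-8, Pow(-41227, -1)) = Mul(-8, Rational(-1, 41227)) = Rational(8, 41227) ≈ 0.00019405)
Add(Mul(26713, Pow(R, -1)), Mul(Function('f')(-198, -182), Pow(7075, -1))) = Add(Mul(26713, Pow(Rational(8, 41227), -1)), Mul(Mul(2, -198, Add(117, -182)), Pow(7075, -1))) = Add(Mul(26713, Rational(41227, 8)), Mul(Mul(2, -198, -65), Rational(1, 7075))) = Add(Rational(1101296851, 8), Mul(25740, Rational(1, 7075))) = Add(Rational(1101296851, 8), Rational(5148, 1415)) = Rational(1558335085349, 11320)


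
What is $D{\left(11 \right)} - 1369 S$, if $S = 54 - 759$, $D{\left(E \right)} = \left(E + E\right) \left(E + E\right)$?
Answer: $965629$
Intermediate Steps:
$D{\left(E \right)} = 4 E^{2}$ ($D{\left(E \right)} = 2 E 2 E = 4 E^{2}$)
$S = -705$
$D{\left(11 \right)} - 1369 S = 4 \cdot 11^{2} - -965145 = 4 \cdot 121 + 965145 = 484 + 965145 = 965629$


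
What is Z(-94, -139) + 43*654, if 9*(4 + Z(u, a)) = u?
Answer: 252968/9 ≈ 28108.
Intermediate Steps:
Z(u, a) = -4 + u/9
Z(-94, -139) + 43*654 = (-4 + (⅑)*(-94)) + 43*654 = (-4 - 94/9) + 28122 = -130/9 + 28122 = 252968/9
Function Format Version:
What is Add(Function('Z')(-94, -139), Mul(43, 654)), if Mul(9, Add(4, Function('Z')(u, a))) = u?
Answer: Rational(252968, 9) ≈ 28108.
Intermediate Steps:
Function('Z')(u, a) = Add(-4, Mul(Rational(1, 9), u))
Add(Function('Z')(-94, -139), Mul(43, 654)) = Add(Add(-4, Mul(Rational(1, 9), -94)), Mul(43, 654)) = Add(Add(-4, Rational(-94, 9)), 28122) = Add(Rational(-130, 9), 28122) = Rational(252968, 9)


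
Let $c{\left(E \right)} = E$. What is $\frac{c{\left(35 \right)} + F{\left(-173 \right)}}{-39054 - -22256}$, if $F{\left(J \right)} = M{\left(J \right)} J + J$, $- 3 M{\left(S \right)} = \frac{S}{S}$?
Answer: $\frac{241}{50394} \approx 0.0047823$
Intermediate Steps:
$M{\left(S \right)} = - \frac{1}{3}$ ($M{\left(S \right)} = - \frac{S \frac{1}{S}}{3} = \left(- \frac{1}{3}\right) 1 = - \frac{1}{3}$)
$F{\left(J \right)} = \frac{2 J}{3}$ ($F{\left(J \right)} = - \frac{J}{3} + J = \frac{2 J}{3}$)
$\frac{c{\left(35 \right)} + F{\left(-173 \right)}}{-39054 - -22256} = \frac{35 + \frac{2}{3} \left(-173\right)}{-39054 - -22256} = \frac{35 - \frac{346}{3}}{-39054 + 22256} = - \frac{241}{3 \left(-16798\right)} = \left(- \frac{241}{3}\right) \left(- \frac{1}{16798}\right) = \frac{241}{50394}$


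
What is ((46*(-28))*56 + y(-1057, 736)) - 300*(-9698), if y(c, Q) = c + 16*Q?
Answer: 2847991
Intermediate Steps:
((46*(-28))*56 + y(-1057, 736)) - 300*(-9698) = ((46*(-28))*56 + (-1057 + 16*736)) - 300*(-9698) = (-1288*56 + (-1057 + 11776)) + 2909400 = (-72128 + 10719) + 2909400 = -61409 + 2909400 = 2847991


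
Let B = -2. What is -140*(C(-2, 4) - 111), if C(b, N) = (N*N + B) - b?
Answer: 13300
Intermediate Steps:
C(b, N) = -2 + N² - b (C(b, N) = (N*N - 2) - b = (N² - 2) - b = (-2 + N²) - b = -2 + N² - b)
-140*(C(-2, 4) - 111) = -140*((-2 + 4² - 1*(-2)) - 111) = -140*((-2 + 16 + 2) - 111) = -140*(16 - 111) = -140*(-95) = 13300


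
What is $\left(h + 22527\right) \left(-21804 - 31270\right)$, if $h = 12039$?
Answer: $-1834555884$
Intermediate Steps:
$\left(h + 22527\right) \left(-21804 - 31270\right) = \left(12039 + 22527\right) \left(-21804 - 31270\right) = 34566 \left(-53074\right) = -1834555884$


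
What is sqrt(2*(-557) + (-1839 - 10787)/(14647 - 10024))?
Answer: 2*I*sqrt(5966730426)/4623 ≈ 33.418*I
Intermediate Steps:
sqrt(2*(-557) + (-1839 - 10787)/(14647 - 10024)) = sqrt(-1114 - 12626/4623) = sqrt(-5162648/4623) = 2*I*sqrt(5966730426)/4623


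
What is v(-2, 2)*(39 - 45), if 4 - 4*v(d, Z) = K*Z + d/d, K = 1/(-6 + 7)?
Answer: -3/2 ≈ -1.5000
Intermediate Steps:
K = 1 (K = 1/1 = 1)
v(d, Z) = ¾ - Z/4 (v(d, Z) = 1 - (1*Z + d/d)/4 = 1 - (Z + 1)/4 = 1 - (1 + Z)/4 = 1 + (-¼ - Z/4) = ¾ - Z/4)
v(-2, 2)*(39 - 45) = (¾ - ¼*2)*(39 - 45) = (¾ - ½)*(-6) = (¼)*(-6) = -3/2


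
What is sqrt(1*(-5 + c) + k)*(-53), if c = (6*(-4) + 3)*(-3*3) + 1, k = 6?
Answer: -53*sqrt(191) ≈ -732.47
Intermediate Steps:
c = 190 (c = (-24 + 3)*(-9) + 1 = -21*(-9) + 1 = 189 + 1 = 190)
sqrt(1*(-5 + c) + k)*(-53) = sqrt(1*(-5 + 190) + 6)*(-53) = sqrt(1*185 + 6)*(-53) = sqrt(185 + 6)*(-53) = sqrt(191)*(-53) = -53*sqrt(191)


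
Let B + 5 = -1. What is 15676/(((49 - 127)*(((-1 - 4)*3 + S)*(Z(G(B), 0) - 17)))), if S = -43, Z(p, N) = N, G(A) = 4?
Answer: -3919/19227 ≈ -0.20383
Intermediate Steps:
B = -6 (B = -5 - 1 = -6)
15676/(((49 - 127)*(((-1 - 4)*3 + S)*(Z(G(B), 0) - 17)))) = 15676/(((49 - 127)*(((-1 - 4)*3 - 43)*(0 - 17)))) = 15676/((-78*(-5*3 - 43)*(-17))) = 15676/((-78*(-15 - 43)*(-17))) = 15676/((-(-4524)*(-17))) = 15676/((-78*986)) = 15676/(-76908) = 15676*(-1/76908) = -3919/19227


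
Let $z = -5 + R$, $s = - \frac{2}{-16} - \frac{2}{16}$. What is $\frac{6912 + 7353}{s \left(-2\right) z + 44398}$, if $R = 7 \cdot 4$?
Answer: $\frac{14265}{44398} \approx 0.3213$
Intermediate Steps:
$R = 28$
$s = 0$ ($s = \left(-2\right) \left(- \frac{1}{16}\right) - \frac{1}{8} = \frac{1}{8} - \frac{1}{8} = 0$)
$z = 23$ ($z = -5 + 28 = 23$)
$\frac{6912 + 7353}{s \left(-2\right) z + 44398} = \frac{6912 + 7353}{0 \left(-2\right) 23 + 44398} = \frac{14265}{0 \cdot 23 + 44398} = \frac{14265}{0 + 44398} = \frac{14265}{44398}$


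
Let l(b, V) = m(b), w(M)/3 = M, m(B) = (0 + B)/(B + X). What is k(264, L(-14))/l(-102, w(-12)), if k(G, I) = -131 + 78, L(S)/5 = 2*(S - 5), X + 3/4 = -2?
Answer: -22207/408 ≈ -54.429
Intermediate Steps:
X = -11/4 (X = -¾ - 2 = -11/4 ≈ -2.7500)
L(S) = -50 + 10*S (L(S) = 5*(2*(S - 5)) = 5*(2*(-5 + S)) = 5*(-10 + 2*S) = -50 + 10*S)
k(G, I) = -53
m(B) = B/(-11/4 + B) (m(B) = (0 + B)/(B - 11/4) = B/(-11/4 + B))
w(M) = 3*M
l(b, V) = 4*b/(-11 + 4*b)
k(264, L(-14))/l(-102, w(-12)) = -53/(4*(-102)/(-11 + 4*(-102))) = -53/(4*(-102)/(-11 - 408)) = -53/(4*(-102)/(-419)) = -53/(4*(-102)*(-1/419)) = -53/408/419 = -53*419/408 = -22207/408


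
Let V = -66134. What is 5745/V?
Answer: -5745/66134 ≈ -0.086869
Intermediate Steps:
5745/V = 5745/(-66134) = 5745*(-1/66134) = -5745/66134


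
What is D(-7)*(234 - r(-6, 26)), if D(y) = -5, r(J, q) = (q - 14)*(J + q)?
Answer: 30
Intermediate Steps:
r(J, q) = (-14 + q)*(J + q)
D(-7)*(234 - r(-6, 26)) = -5*(234 - (26**2 - 14*(-6) - 14*26 - 6*26)) = -5*(234 - (676 + 84 - 364 - 156)) = -5*(234 - 1*240) = -5*(234 - 240) = -5*(-6) = 30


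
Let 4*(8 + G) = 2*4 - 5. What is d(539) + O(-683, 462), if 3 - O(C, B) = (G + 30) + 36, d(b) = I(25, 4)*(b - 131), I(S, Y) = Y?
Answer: 6305/4 ≈ 1576.3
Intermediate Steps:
G = -29/4 (G = -8 + (2*4 - 5)/4 = -8 + (8 - 5)/4 = -8 + (1/4)*3 = -8 + 3/4 = -29/4 ≈ -7.2500)
d(b) = -524 + 4*b (d(b) = 4*(b - 131) = 4*(-131 + b) = -524 + 4*b)
O(C, B) = -223/4 (O(C, B) = 3 - ((-29/4 + 30) + 36) = 3 - (91/4 + 36) = 3 - 1*235/4 = 3 - 235/4 = -223/4)
d(539) + O(-683, 462) = (-524 + 4*539) - 223/4 = (-524 + 2156) - 223/4 = 1632 - 223/4 = 6305/4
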